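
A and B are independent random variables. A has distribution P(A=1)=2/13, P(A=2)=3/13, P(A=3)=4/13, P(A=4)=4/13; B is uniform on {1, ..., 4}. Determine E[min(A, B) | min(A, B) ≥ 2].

86/33

P(min(A, B) ≥ 2) = 33/52.
Summing min(A,B)·P(x,y) over outcomes with min(A, B) ≥ 2 gives 43/26.
E[min(A, B) | min(A, B) ≥ 2] = (43/26) / (33/52) = 86/33.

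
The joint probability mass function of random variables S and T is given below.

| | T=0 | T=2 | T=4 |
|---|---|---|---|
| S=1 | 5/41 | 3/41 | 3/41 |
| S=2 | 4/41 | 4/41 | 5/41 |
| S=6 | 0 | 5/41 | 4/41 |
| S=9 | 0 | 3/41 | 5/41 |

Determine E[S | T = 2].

P(T = 2) = 15/41.
Summing S·P(S=x,T=y) over the conditioning event gives 68/41.
E[S | T = 2] = (68/41) / (15/41) = 68/15.

68/15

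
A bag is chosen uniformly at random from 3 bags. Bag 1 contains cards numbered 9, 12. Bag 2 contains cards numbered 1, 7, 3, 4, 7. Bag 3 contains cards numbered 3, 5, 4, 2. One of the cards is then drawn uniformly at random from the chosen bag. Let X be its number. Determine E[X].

92/15

E[X | bag 1] = (9+12)/2 = 21/2.
E[X | bag 2] = (1+7+3+4+7)/5 = 22/5.
E[X | bag 3] = (3+5+4+2)/4 = 7/2.
By the law of total expectation,
E[X] = (1/3)·(21/2) + (1/3)·(22/5) + (1/3)·(7/2) = 92/15.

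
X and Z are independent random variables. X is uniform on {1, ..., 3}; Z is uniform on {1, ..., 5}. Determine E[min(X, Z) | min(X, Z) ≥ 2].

19/8

Outcomes with min(X, Z) ≥ 2: (2,2), (2,3), (2,4), (2,5), (3,2), (3,3), (3,4), (3,5), each with probability 1/15.
E[min(X, Z) | min(X, Z) ≥ 2] = (2 + 2 + 2 + 2 + 2 + 3 + 3 + 3) / 8 = 19/8.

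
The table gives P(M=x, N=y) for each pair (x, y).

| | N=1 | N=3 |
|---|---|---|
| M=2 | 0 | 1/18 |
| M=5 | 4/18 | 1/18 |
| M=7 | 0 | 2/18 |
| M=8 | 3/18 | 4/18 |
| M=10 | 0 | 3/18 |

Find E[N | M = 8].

15/7

P(M = 8) = 7/18.
Σ N·P over the event = 1·(3/18) + 3·(4/18) = 5/6.
E[N | M = 8] = (5/6) / (7/18) = 15/7.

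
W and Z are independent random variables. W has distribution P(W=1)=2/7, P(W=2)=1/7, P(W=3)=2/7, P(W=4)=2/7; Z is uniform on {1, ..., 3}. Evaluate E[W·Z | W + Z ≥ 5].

84/11

P(W + Z ≥ 5) = 11/21.
Summing WZ·P(x,y) over outcomes with W + Z ≥ 5 gives 4.
E[W·Z | W + Z ≥ 5] = (4) / (11/21) = 84/11.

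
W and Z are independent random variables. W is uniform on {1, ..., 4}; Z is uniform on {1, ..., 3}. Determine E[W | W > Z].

10/3

Outcomes with W > Z: (2,1), (3,1), (3,2), (4,1), (4,2), (4,3), each with probability 1/12.
E[W | W > Z] = (2 + 3 + 3 + 4 + 4 + 4) / 6 = 10/3.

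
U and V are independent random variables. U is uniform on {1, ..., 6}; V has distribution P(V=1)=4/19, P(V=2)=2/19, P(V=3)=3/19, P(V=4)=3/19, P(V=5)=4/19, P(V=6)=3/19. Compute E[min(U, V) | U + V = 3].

1

P(U + V = 3) = 1/19.
Summing min(U,V)·P(x,y) over outcomes with U + V = 3 gives 1/19.
E[min(U, V) | U + V = 3] = (1/19) / (1/19) = 1.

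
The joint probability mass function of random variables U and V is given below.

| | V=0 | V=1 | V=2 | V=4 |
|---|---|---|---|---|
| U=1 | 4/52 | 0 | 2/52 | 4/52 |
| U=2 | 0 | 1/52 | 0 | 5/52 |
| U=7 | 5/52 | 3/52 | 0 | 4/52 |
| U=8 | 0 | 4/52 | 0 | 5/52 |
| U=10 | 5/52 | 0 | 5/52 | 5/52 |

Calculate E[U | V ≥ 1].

239/38

P(V ≥ 1) = 19/26.
Summing U·P(U=x,V=y) over the conditioning event gives 239/52.
E[U | V ≥ 1] = (239/52) / (19/26) = 239/38.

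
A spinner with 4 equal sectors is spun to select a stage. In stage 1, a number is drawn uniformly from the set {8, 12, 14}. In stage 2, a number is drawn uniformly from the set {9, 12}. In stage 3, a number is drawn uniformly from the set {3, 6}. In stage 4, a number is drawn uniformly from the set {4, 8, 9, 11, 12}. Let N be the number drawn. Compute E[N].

E[N | stage 1] = (8+12+14)/3 = 34/3.
E[N | stage 2] = (9+12)/2 = 21/2.
E[N | stage 3] = (3+6)/2 = 9/2.
E[N | stage 4] = (4+8+9+11+12)/5 = 44/5.
By the law of total expectation,
E[N] = (1/4)·(34/3) + (1/4)·(21/2) + (1/4)·(9/2) + (1/4)·(44/5) = 527/60.

527/60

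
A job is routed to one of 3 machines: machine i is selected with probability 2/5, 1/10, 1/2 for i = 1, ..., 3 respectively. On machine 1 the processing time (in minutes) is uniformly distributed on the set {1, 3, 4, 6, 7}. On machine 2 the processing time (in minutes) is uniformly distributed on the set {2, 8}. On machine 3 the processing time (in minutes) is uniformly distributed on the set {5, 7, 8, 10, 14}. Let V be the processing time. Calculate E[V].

E[V | machine 1] = (1+3+4+6+7)/5 = 21/5.
E[V | machine 2] = (2+8)/2 = 5.
E[V | machine 3] = (5+7+8+10+14)/5 = 44/5.
E[V] = (2/5)·(21/5) + (1/10)·(5) + (1/2)·(44/5) = 329/50.

329/50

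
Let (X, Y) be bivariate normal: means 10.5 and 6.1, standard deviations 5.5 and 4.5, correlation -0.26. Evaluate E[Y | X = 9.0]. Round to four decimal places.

E[Y | X=x] = μ_Y + ρ(σ_Y/σ_X)(x − μ_X) for jointly normal variables.
E[Y | X=9.0] = 6.1 + (-0.26)·(4.5/5.5)·(9.0 − (10.5)) = 6.1 + (-0.21273)·(-1.5) = 6.4191.

6.4191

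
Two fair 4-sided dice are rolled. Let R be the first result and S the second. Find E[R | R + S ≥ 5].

P(R + S ≥ 5) = 5/8.
Summing R·P(x,y) over outcomes with R + S ≥ 5 gives 15/8.
E[R | R + S ≥ 5] = (15/8) / (5/8) = 3.

3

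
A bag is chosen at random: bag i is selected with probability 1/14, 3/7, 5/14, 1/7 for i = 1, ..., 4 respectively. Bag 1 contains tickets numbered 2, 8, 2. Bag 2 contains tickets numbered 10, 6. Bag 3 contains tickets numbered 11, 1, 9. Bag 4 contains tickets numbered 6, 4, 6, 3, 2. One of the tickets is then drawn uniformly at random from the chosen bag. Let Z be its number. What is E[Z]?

E[Z | bag 1] = (2+8+2)/3 = 4.
E[Z | bag 2] = (10+6)/2 = 8.
E[Z | bag 3] = (11+1+9)/3 = 7.
E[Z | bag 4] = (6+4+6+3+2)/5 = 21/5.
By the law of total expectation,
E[Z] = (1/14)·(4) + (3/7)·(8) + (5/14)·(7) + (1/7)·(21/5) = 477/70.

477/70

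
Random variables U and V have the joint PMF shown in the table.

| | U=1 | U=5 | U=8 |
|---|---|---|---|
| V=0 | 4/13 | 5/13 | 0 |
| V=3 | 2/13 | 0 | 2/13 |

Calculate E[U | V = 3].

9/2

P(V = 3) = 4/13.
Σ U·P over the event = 1·(2/13) + 8·(2/13) = 18/13.
E[U | V = 3] = (18/13) / (4/13) = 9/2.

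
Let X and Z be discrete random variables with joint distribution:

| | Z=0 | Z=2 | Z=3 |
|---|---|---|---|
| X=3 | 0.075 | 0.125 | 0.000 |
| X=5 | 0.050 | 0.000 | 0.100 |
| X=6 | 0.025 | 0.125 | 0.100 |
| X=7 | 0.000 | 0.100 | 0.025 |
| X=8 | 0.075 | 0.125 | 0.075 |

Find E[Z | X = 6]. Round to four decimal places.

2.2000

P(X = 6) = 0.250.
Σ Z·P over the event = 0·(0.025) + 2·(0.125) + 3·(0.100) = 0.550.
E[Z | X = 6] = (0.550) / (0.250) = 2.2000.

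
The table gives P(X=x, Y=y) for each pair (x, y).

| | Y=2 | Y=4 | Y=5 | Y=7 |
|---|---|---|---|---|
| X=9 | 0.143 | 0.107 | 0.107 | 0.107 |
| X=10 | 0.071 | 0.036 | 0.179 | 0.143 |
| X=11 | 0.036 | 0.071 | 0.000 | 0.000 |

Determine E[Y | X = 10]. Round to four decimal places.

P(X = 10) = 0.429.
Σ Y·P over the event = 2·(0.071) + 4·(0.036) + 5·(0.179) + 7·(0.143) = 2.182.
E[Y | X = 10] = (2.182) / (0.429) = 5.0862.

5.0862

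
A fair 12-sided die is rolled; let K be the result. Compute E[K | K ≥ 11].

23/2

Given K ≥ 11, K is equally likely to be any of {11, 12}.
E[K | K ≥ 11] = (11 + 12) / 2 = 23/2.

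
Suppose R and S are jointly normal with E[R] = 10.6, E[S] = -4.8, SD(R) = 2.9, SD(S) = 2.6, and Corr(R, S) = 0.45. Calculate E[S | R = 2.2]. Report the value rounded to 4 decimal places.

The regression of S on R has slope ρ·σ_S/σ_R and passes through (μ_R, μ_S).
E[S | R=2.2] = -4.8 + (0.45)·(2.6/2.9)·(2.2 − (10.6)) = -4.8 + (0.40345)·(-8.4) = -8.1890.

-8.1890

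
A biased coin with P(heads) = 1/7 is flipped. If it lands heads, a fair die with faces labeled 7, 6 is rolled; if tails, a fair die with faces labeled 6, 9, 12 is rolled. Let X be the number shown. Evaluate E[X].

E[X | heads] = (7+6)/2 = 13/2.
E[X | tails] = (6+9+12)/3 = 9.
E[X] = (1/7)·(13/2) + (6/7)·(9) = 121/14.

121/14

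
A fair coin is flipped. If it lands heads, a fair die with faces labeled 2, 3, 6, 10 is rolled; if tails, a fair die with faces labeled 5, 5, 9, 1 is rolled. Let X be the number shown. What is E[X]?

E[X | heads] = (2+3+6+10)/4 = 21/4.
E[X | tails] = (5+5+9+1)/4 = 5.
E[X] = (1/2)·(21/4) + (1/2)·(5) = 41/8.

41/8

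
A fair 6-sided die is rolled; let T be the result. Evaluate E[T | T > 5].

Given T > 5, T is equally likely to be any of {6}.
E[T | T > 5] = (6) / 1 = 6.

6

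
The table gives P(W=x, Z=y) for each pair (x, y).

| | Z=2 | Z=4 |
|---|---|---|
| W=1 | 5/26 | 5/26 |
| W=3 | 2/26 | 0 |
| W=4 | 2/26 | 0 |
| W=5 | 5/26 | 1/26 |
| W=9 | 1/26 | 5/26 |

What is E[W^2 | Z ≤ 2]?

87/5

P(Z ≤ 2) = 15/26.
Σ W^2·P over the event = 1·(5/26) + 9·(2/26) + 16·(2/26) + 25·(5/26) + 81·(1/26) = 261/26.
E[W^2 | Z ≤ 2] = (261/26) / (15/26) = 87/5.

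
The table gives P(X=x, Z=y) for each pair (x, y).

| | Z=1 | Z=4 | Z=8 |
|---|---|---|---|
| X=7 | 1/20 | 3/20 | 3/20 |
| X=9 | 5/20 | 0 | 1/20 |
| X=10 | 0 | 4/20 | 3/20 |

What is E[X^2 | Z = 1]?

P(Z = 1) = 3/10.
Σ X^2·P over the event = 49·(1/20) + 81·(5/20) = 227/10.
E[X^2 | Z = 1] = (227/10) / (3/10) = 227/3.

227/3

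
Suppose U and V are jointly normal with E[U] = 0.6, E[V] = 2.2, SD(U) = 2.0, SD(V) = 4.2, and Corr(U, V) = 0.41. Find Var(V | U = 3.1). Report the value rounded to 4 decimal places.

The conditional variance in a bivariate normal is σ_V²(1 − ρ²), independent of x.
Var(V | U=3.1) = (4.2)²·(1 − (0.41)²) = 17.64·0.8319 = 14.6747.

14.6747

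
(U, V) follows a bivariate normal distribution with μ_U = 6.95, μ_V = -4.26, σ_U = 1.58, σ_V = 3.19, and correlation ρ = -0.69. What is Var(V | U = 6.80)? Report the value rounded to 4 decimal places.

For a bivariate normal, Var(V | U=x) = σ_V²(1 − ρ²).
Var(V | U=6.80) = (3.19)²·(1 − (-0.69)²) = 10.1761·0.5239 = 5.3313.

5.3313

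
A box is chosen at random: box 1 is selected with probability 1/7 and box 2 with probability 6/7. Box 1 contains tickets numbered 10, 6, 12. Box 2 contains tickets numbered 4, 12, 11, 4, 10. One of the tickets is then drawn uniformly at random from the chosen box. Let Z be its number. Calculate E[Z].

E[Z | box 1] = (10+6+12)/3 = 28/3.
E[Z | box 2] = (4+12+11+4+10)/5 = 41/5.
By the law of total expectation,
E[Z] = (1/7)·(28/3) + (6/7)·(41/5) = 878/105.

878/105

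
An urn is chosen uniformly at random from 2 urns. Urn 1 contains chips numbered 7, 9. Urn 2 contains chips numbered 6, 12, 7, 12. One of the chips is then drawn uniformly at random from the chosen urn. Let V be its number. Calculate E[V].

E[V | urn 1] = (7+9)/2 = 8.
E[V | urn 2] = (6+12+7+12)/4 = 37/4.
By the law of total expectation,
E[V] = (1/2)·(8) + (1/2)·(37/4) = 69/8.

69/8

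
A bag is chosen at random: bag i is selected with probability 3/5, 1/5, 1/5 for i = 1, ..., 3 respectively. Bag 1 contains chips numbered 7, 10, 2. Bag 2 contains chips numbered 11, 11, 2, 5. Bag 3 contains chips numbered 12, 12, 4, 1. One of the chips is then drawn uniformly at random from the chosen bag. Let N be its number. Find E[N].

67/10

E[N | bag 1] = (7+10+2)/3 = 19/3.
E[N | bag 2] = (11+11+2+5)/4 = 29/4.
E[N | bag 3] = (12+12+4+1)/4 = 29/4.
By the law of total expectation,
E[N] = (3/5)·(19/3) + (1/5)·(29/4) + (1/5)·(29/4) = 67/10.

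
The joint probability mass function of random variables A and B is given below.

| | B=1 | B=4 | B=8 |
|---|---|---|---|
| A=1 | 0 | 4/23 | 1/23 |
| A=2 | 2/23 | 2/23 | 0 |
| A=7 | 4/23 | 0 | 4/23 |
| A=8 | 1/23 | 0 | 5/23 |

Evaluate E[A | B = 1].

P(B = 1) = 7/23.
Σ A·P over the event = 2·(2/23) + 7·(4/23) + 8·(1/23) = 40/23.
E[A | B = 1] = (40/23) / (7/23) = 40/7.

40/7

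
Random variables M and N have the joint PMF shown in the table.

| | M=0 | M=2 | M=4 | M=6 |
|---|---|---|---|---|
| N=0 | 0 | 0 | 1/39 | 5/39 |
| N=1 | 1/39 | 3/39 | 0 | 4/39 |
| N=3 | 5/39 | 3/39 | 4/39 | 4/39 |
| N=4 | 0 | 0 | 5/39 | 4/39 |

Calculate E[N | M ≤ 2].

7/3

P(M ≤ 2) = 4/13.
Σ N·P over the event = 1·(1/39) + 3·(5/39) + 1·(3/39) + 3·(3/39) = 28/39.
E[N | M ≤ 2] = (28/39) / (4/13) = 7/3.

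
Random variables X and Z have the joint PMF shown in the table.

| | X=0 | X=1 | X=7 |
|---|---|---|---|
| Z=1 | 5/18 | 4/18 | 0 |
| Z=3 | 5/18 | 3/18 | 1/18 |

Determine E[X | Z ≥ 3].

P(Z ≥ 3) = 1/2.
Σ X·P over the event = 0·(5/18) + 1·(3/18) + 7·(1/18) = 5/9.
E[X | Z ≥ 3] = (5/9) / (1/2) = 10/9.

10/9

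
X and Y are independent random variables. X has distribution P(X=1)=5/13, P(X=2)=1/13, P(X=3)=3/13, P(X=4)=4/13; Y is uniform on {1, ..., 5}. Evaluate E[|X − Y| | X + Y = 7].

P(X + Y = 7) = 8/65.
Summing |X−Y|·P(x,y) over outcomes with X + Y = 7 gives 2/13.
E[|X − Y| | X + Y = 7] = (2/13) / (8/65) = 5/4.

5/4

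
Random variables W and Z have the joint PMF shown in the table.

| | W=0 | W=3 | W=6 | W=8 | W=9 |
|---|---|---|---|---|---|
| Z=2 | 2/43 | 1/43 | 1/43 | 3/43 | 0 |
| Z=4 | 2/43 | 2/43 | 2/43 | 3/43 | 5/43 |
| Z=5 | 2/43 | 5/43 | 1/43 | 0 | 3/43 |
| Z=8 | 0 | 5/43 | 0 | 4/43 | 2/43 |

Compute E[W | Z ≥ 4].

50/9

P(Z ≥ 4) = 36/43.
Summing W·P(W=x,Z=y) over the conditioning event gives 200/43.
E[W | Z ≥ 4] = (200/43) / (36/43) = 50/9.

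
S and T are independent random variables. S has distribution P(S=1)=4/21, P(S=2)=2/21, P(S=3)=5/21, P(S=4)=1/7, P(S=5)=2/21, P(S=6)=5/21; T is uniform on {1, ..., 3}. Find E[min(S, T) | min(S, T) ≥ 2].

P(min(S, T) ≥ 2) = 34/63.
Summing min(S,T)·P(x,y) over outcomes with min(S, T) ≥ 2 gives 83/63.
E[min(S, T) | min(S, T) ≥ 2] = (83/63) / (34/63) = 83/34.

83/34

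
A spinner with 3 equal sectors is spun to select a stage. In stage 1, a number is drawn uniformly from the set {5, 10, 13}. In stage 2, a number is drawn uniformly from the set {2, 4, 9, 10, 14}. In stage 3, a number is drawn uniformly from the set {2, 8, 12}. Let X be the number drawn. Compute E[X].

367/45

E[X | stage 1] = (5+10+13)/3 = 28/3.
E[X | stage 2] = (2+4+9+10+14)/5 = 39/5.
E[X | stage 3] = (2+8+12)/3 = 22/3.
By the law of total expectation,
E[X] = (1/3)·(28/3) + (1/3)·(39/5) + (1/3)·(22/3) = 367/45.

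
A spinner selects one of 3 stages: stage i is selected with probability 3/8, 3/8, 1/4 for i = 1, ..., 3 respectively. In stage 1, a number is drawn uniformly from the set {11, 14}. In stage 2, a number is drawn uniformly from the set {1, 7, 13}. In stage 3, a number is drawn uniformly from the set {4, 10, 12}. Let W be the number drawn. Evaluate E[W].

455/48

E[W | stage 1] = (11+14)/2 = 25/2.
E[W | stage 2] = (1+7+13)/3 = 7.
E[W | stage 3] = (4+10+12)/3 = 26/3.
By the law of total expectation,
E[W] = (3/8)·(25/2) + (3/8)·(7) + (1/4)·(26/3) = 455/48.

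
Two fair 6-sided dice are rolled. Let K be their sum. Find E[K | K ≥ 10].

32/3

P(K ≥ 10) = 1/6.
Σ over the event: 10·1/12 + 11·1/18 + 12·1/36 = 16/9.
E[K | K ≥ 10] = (16/9) / (1/6) = 32/3.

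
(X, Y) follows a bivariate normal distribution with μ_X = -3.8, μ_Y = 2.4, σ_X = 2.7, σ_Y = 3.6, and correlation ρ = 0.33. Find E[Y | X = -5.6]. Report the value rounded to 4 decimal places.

E[Y | X=x] = μ_Y + ρ(σ_Y/σ_X)(x − μ_X) for jointly normal variables.
E[Y | X=-5.6] = 2.4 + (0.33)·(3.6/2.7)·(-5.6 − (-3.8)) = 2.4 + (0.44)·(-1.8) = 1.6080.

1.6080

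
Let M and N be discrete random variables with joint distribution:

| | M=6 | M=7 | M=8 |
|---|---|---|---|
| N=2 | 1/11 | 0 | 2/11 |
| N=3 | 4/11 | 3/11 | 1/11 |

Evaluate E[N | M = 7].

P(M = 7) = 3/11.
Σ N·P over the event = 3·(3/11) = 9/11.
E[N | M = 7] = (9/11) / (3/11) = 3.

3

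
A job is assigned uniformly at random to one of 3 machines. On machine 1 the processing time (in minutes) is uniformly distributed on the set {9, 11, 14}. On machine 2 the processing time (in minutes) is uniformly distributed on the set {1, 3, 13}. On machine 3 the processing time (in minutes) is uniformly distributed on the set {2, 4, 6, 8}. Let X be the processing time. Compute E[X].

E[X | machine 1] = (9+11+14)/3 = 34/3.
E[X | machine 2] = (1+3+13)/3 = 17/3.
E[X | machine 3] = (2+4+6+8)/4 = 5.
E[X] = (1/3)·(34/3) + (1/3)·(17/3) + (1/3)·(5) = 22/3.

22/3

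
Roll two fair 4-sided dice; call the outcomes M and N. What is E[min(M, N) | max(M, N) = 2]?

4/3

Outcomes with max(M, N) = 2: (1,2), (2,1), (2,2), each with probability 1/16.
E[min(M, N) | max(M, N) = 2] = (1 + 1 + 2) / 3 = 4/3.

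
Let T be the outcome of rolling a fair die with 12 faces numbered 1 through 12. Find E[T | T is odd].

Given T is odd, T is equally likely to be any of {1, 3, 5, 7, 9, 11}.
E[T | T is odd] = (1 + 3 + 5 + 7 + 9 + 11) / 6 = 6.

6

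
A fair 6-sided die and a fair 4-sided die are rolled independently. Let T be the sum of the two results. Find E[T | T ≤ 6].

P(T ≤ 6) = 7/12.
Σ over the event: 2·1/24 + 3·1/12 + 4·1/8 + 5·1/6 + 6·1/6 = 8/3.
E[T | T ≤ 6] = (8/3) / (7/12) = 32/7.

32/7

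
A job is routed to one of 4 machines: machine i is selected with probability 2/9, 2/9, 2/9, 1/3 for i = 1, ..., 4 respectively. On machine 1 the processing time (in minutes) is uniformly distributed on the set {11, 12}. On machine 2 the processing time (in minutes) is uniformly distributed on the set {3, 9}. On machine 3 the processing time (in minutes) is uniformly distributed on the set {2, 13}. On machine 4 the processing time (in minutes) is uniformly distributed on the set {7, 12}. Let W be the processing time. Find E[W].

E[W | machine 1] = (11+12)/2 = 23/2.
E[W | machine 2] = (3+9)/2 = 6.
E[W | machine 3] = (2+13)/2 = 15/2.
E[W | machine 4] = (7+12)/2 = 19/2.
By the law of total expectation,
E[W] = (2/9)·(23/2) + (2/9)·(6) + (2/9)·(15/2) + (1/3)·(19/2) = 157/18.

157/18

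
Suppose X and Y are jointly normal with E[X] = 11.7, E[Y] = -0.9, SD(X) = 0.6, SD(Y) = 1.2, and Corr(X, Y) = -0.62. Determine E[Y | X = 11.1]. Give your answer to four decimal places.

The regression of Y on X has slope ρ·σ_Y/σ_X and passes through (μ_X, μ_Y).
E[Y | X=11.1] = -0.9 + (-0.62)·(1.2/0.6)·(11.1 − (11.7)) = -0.9 + (-1.24)·(-0.6) = -0.1560.

-0.1560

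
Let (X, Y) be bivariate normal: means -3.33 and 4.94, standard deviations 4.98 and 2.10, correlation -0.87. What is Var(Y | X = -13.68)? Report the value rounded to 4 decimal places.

For a bivariate normal, Var(Y | X=x) = σ_Y²(1 − ρ²).
Var(Y | X=-13.68) = (2.10)²·(1 − (-0.87)²) = 4.41·0.2431 = 1.0721.

1.0721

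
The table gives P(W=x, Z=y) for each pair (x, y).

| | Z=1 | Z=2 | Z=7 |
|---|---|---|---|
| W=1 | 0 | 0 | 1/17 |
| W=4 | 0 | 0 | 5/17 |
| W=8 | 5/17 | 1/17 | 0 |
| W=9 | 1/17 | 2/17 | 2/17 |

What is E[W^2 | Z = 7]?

243/8

P(Z = 7) = 8/17.
Summing W^2·P(W=x,Z=y) over the conditioning event gives 243/17.
E[W^2 | Z = 7] = (243/17) / (8/17) = 243/8.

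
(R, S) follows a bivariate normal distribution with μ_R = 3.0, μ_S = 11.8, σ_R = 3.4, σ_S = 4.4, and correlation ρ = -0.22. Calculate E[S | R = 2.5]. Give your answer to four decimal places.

E[S | R=x] = μ_S + ρ(σ_S/σ_R)(x − μ_R) for jointly normal variables.
E[S | R=2.5] = 11.8 + (-0.22)·(4.4/3.4)·(2.5 − (3.0)) = 11.8 + (-0.28471)·(-0.5) = 11.9424.

11.9424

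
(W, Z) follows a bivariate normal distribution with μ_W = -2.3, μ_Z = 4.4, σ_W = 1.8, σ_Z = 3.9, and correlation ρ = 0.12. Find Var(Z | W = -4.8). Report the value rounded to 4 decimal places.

14.9910

Var(Z | W=x) = (1 − ρ²)·σ_Z².
Var(Z | W=-4.8) = (3.9)²·(1 − (0.12)²) = 15.21·0.9856 = 14.9910.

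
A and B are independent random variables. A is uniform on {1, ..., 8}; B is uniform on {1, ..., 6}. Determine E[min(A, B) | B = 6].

Outcomes with B = 6: (1,6), (2,6), (3,6), (4,6), (5,6), (6,6), (7,6), (8,6), each with probability 1/48.
E[min(A, B) | B = 6] = (1 + 2 + 3 + 4 + 5 + 6 + 6 + 6) / 8 = 33/8.

33/8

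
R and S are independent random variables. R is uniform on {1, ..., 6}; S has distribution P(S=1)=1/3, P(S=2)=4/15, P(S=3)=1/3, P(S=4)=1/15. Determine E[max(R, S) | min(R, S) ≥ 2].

P(min(R, S) ≥ 2) = 5/9.
Summing max(R,S)·P(x,y) over outcomes with min(R, S) ≥ 2 gives 104/45.
E[max(R, S) | min(R, S) ≥ 2] = (104/45) / (5/9) = 104/25.

104/25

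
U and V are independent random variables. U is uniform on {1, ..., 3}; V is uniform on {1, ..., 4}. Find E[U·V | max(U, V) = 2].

Outcomes with max(U, V) = 2: (1,2), (2,1), (2,2), each with probability 1/12.
E[U·V | max(U, V) = 2] = (2 + 2 + 4) / 3 = 8/3.

8/3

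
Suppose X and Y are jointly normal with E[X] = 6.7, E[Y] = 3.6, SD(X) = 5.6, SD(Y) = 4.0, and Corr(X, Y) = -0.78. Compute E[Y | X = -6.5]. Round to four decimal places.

10.9543

E[Y | X=x] = μ_Y + ρ(σ_Y/σ_X)(x − μ_X) for jointly normal variables.
E[Y | X=-6.5] = 3.6 + (-0.78)·(4.0/5.6)·(-6.5 − (6.7)) = 3.6 + (-0.557143)·(-13.2) = 10.9543.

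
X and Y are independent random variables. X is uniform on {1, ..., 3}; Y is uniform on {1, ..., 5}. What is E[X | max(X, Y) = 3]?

12/5

Outcomes with max(X, Y) = 3: (1,3), (2,3), (3,1), (3,2), (3,3), each with probability 1/15.
E[X | max(X, Y) = 3] = (1 + 2 + 3 + 3 + 3) / 5 = 12/5.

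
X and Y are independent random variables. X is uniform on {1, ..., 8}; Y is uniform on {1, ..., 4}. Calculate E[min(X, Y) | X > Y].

P(X > Y) = 11/16.
Summing min(X,Y)·P(x,y) over outcomes with X > Y gives 25/16.
E[min(X, Y) | X > Y] = (25/16) / (11/16) = 25/11.

25/11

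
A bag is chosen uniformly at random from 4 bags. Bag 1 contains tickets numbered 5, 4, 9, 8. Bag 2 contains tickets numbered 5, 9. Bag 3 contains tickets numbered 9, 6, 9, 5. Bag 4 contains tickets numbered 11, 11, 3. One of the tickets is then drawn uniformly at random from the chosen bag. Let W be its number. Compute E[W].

E[W | bag 1] = (5+4+9+8)/4 = 13/2.
E[W | bag 2] = (5+9)/2 = 7.
E[W | bag 3] = (9+6+9+5)/4 = 29/4.
E[W | bag 4] = (11+11+3)/3 = 25/3.
E[W] = (1/4)·(13/2) + (1/4)·(7) + (1/4)·(29/4) + (1/4)·(25/3) = 349/48.

349/48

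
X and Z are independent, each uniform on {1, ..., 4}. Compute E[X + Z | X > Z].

5

Outcomes with X > Z: (2,1), (3,1), (3,2), (4,1), (4,2), (4,3), each with probability 1/16.
E[X + Z | X > Z] = (3 + 4 + 5 + 5 + 6 + 7) / 6 = 5.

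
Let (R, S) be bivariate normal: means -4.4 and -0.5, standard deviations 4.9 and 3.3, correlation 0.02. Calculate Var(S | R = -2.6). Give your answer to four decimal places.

Var(S | R=x) = (1 − ρ²)·σ_S².
Var(S | R=-2.6) = (3.3)²·(1 − (0.02)²) = 10.89·0.9996 = 10.8856.

10.8856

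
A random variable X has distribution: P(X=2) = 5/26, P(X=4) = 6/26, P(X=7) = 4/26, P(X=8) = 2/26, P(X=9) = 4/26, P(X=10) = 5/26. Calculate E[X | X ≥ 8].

P(X ≥ 8) = 11/26.
Σ over the event: 8·1/13 + 9·2/13 + 10·5/26 = 51/13.
E[X | X ≥ 8] = (51/13) / (11/26) = 102/11.

102/11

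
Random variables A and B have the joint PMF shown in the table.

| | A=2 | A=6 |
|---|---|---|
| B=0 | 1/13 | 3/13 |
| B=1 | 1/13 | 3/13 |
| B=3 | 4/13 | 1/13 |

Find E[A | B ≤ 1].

P(B ≤ 1) = 8/13.
Σ A·P over the event = 2·(1/13) + 2·(1/13) + 6·(3/13) + 6·(3/13) = 40/13.
E[A | B ≤ 1] = (40/13) / (8/13) = 5.

5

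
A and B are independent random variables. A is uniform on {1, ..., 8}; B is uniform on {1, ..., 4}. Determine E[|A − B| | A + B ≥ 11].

Outcomes with A + B ≥ 11: (7,4), (8,3), (8,4), each with probability 1/32.
E[|A − B| | A + B ≥ 11] = (3 + 5 + 4) / 3 = 4.

4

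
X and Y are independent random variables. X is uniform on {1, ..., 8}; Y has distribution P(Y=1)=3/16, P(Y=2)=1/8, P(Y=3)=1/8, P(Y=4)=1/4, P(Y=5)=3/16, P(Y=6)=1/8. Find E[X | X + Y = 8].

P(X + Y = 8) = 1/8.
Summing X·P(x,y) over outcomes with X + Y = 8 gives 9/16.
E[X | X + Y = 8] = (9/16) / (1/8) = 9/2.

9/2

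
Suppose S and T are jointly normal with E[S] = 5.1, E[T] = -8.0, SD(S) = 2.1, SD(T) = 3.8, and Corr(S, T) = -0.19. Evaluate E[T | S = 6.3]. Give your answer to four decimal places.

E[T | S=x] = μ_T + ρ(σ_T/σ_S)(x − μ_S) for jointly normal variables.
E[T | S=6.3] = -8.0 + (-0.19)·(3.8/2.1)·(6.3 − (5.1)) = -8.0 + (-0.34381)·(1.2) = -8.4126.

-8.4126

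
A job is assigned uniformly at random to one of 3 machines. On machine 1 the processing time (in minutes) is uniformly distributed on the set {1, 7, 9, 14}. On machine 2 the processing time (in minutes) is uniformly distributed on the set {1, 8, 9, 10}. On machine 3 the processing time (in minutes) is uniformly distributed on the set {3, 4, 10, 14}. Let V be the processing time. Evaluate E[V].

E[V | machine 1] = (1+7+9+14)/4 = 31/4.
E[V | machine 2] = (1+8+9+10)/4 = 7.
E[V | machine 3] = (3+4+10+14)/4 = 31/4.
E[V] = (1/3)·(31/4) + (1/3)·(7) + (1/3)·(31/4) = 15/2.

15/2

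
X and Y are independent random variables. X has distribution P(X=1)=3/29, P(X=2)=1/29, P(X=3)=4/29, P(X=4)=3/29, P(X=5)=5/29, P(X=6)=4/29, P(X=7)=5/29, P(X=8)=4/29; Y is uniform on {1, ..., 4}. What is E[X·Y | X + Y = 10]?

P(X + Y = 10) = 13/116.
Summing XY·P(x,y) over outcomes with X + Y = 10 gives 265/116.
E[X·Y | X + Y = 10] = (265/116) / (13/116) = 265/13.

265/13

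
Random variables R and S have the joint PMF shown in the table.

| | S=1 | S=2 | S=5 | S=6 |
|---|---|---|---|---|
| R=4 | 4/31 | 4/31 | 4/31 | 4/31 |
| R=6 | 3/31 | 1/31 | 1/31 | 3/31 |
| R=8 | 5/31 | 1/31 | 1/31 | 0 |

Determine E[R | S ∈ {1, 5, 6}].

138/25

P(S ∈ {1, 5, 6}) = 25/31.
Σ R·P over the event = 4·(4/31) + 4·(4/31) + 4·(4/31) + 6·(3/31) + 6·(1/31) + 6·(3/31) + 8·(5/31) + 8·(1/31) = 138/31.
E[R | S ∈ {1, 5, 6}] = (138/31) / (25/31) = 138/25.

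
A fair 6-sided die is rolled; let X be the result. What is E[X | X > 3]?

5

Given X > 3, X is equally likely to be any of {4, 5, 6}.
E[X | X > 3] = (4 + 5 + 6) / 3 = 5.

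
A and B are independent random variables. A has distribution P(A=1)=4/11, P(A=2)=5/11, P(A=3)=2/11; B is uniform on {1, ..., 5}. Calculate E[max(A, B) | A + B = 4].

28/11

P(A + B = 4) = 1/5.
Summing max(A,B)·P(x,y) over outcomes with A + B = 4 gives 28/55.
E[max(A, B) | A + B = 4] = (28/55) / (1/5) = 28/11.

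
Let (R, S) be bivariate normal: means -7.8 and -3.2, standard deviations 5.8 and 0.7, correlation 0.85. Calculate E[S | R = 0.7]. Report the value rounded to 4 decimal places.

-2.3280

E[S | R=x] = μ_S + ρ(σ_S/σ_R)(x − μ_R) for jointly normal variables.
E[S | R=0.7] = -3.2 + (0.85)·(0.7/5.8)·(0.7 − (-7.8)) = -3.2 + (0.10259)·(8.5) = -2.3280.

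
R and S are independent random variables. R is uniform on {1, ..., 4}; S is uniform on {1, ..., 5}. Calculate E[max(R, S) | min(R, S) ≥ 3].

Outcomes with min(R, S) ≥ 3: (3,3), (3,4), (3,5), (4,3), (4,4), (4,5), each with probability 1/20.
E[max(R, S) | min(R, S) ≥ 3] = (3 + 4 + 5 + 4 + 4 + 5) / 6 = 25/6.

25/6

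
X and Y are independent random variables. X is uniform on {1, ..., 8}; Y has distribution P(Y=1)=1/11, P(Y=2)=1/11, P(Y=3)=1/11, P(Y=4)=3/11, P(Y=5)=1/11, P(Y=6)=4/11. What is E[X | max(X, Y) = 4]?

14/5

P(max(X, Y) = 4) = 15/88.
Summing X·P(x,y) over outcomes with max(X, Y) = 4 gives 21/44.
E[X | max(X, Y) = 4] = (21/44) / (15/88) = 14/5.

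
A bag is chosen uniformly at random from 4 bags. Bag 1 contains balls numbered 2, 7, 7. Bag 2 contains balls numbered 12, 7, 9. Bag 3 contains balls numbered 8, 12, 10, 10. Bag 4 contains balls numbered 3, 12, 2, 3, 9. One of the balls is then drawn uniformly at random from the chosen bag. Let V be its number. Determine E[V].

457/60

E[V | bag 1] = (2+7+7)/3 = 16/3.
E[V | bag 2] = (12+7+9)/3 = 28/3.
E[V | bag 3] = (8+12+10+10)/4 = 10.
E[V | bag 4] = (3+12+2+3+9)/5 = 29/5.
E[V] = (1/4)·(16/3) + (1/4)·(28/3) + (1/4)·(10) + (1/4)·(29/5) = 457/60.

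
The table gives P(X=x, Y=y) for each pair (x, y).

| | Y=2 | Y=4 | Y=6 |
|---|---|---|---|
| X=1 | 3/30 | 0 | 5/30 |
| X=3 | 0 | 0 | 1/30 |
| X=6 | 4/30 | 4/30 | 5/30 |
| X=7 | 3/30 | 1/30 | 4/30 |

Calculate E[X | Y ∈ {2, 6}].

114/25

P(Y ∈ {2, 6}) = 5/6.
Summing X·P(X=x,Y=y) over the conditioning event gives 19/5.
E[X | Y ∈ {2, 6}] = (19/5) / (5/6) = 114/25.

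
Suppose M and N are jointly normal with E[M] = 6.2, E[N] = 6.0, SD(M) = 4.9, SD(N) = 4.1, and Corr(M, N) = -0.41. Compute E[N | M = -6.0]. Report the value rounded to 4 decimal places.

For a bivariate normal, E[N | M=x] = μ_N + ρ·(σ_N/σ_M)·(x − μ_M).
E[N | M=-6.0] = 6.0 + (-0.41)·(4.1/4.9)·(-6.0 − (6.2)) = 6.0 + (-0.34306)·(-12.2) = 10.1853.

10.1853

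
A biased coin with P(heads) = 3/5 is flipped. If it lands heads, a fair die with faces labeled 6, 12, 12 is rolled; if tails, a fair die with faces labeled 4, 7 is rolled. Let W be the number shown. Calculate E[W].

41/5

E[W | heads] = (6+12+12)/3 = 10.
E[W | tails] = (4+7)/2 = 11/2.
By the law of total expectation,
E[W] = (3/5)·(10) + (2/5)·(11/2) = 41/5.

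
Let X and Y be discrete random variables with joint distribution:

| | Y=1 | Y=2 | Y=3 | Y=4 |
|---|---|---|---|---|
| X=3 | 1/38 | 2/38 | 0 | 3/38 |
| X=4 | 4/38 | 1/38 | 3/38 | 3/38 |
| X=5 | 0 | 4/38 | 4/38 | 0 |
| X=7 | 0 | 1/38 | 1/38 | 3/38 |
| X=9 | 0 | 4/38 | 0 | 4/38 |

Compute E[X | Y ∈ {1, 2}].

P(Y ∈ {1, 2}) = 17/38.
Σ X·P over the event = 3·(1/38) + 3·(2/38) + 4·(4/38) + 4·(1/38) + 5·(4/38) + 7·(1/38) + 9·(4/38) = 46/19.
E[X | Y ∈ {1, 2}] = (46/19) / (17/38) = 92/17.

92/17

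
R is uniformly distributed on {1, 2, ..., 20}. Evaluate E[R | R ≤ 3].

Given R ≤ 3, R is equally likely to be any of {1, 2, 3}.
E[R | R ≤ 3] = (1 + 2 + 3) / 3 = 2.

2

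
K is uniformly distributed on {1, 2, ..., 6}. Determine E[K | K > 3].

Given K > 3, K is equally likely to be any of {4, 5, 6}.
E[K | K > 3] = (4 + 5 + 6) / 3 = 5.

5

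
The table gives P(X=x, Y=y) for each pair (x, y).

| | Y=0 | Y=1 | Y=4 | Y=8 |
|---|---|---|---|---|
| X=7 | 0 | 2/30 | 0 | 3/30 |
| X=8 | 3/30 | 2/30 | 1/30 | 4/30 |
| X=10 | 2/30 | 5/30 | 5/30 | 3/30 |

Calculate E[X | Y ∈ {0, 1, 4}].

P(Y ∈ {0, 1, 4}) = 2/3.
Σ X·P over the event = 7·(2/30) + 8·(3/30) + 8·(2/30) + 8·(1/30) + 10·(2/30) + 10·(5/30) + 10·(5/30) = 91/15.
E[X | Y ∈ {0, 1, 4}] = (91/15) / (2/3) = 91/10.

91/10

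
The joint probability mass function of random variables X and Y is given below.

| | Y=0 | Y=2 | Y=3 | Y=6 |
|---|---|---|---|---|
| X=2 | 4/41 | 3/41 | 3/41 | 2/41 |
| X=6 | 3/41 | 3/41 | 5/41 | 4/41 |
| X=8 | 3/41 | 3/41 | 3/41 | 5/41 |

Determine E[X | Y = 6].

P(Y = 6) = 11/41.
Σ X·P over the event = 2·(2/41) + 6·(4/41) + 8·(5/41) = 68/41.
E[X | Y = 6] = (68/41) / (11/41) = 68/11.

68/11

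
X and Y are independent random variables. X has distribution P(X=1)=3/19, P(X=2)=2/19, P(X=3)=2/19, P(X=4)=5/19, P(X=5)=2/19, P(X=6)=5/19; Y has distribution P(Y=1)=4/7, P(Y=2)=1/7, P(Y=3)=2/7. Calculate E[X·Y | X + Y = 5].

P(X + Y = 5) = 26/133.
Summing XY·P(x,y) over outcomes with X + Y = 5 gives 116/133.
E[X·Y | X + Y = 5] = (116/133) / (26/133) = 58/13.

58/13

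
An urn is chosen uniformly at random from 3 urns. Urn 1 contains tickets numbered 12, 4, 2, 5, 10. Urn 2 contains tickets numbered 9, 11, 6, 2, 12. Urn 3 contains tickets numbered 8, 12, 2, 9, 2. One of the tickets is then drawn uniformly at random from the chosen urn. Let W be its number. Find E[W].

E[W | urn 1] = (12+4+2+5+10)/5 = 33/5.
E[W | urn 2] = (9+11+6+2+12)/5 = 8.
E[W | urn 3] = (8+12+2+9+2)/5 = 33/5.
E[W] = (1/3)·(33/5) + (1/3)·(8) + (1/3)·(33/5) = 106/15.

106/15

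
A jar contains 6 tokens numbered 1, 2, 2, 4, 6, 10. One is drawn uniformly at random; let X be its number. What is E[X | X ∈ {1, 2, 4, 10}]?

P(X ∈ {1, 2, 4, 10}) = 5/6.
Σ over the event: 1·1/6 + 2·1/3 + 4·1/6 + 10·1/6 = 19/6.
E[X | X ∈ {1, 2, 4, 10}] = (19/6) / (5/6) = 19/5.

19/5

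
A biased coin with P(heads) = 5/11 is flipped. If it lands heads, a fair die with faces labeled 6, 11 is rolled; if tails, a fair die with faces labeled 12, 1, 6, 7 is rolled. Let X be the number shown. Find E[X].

E[X | heads] = (6+11)/2 = 17/2.
E[X | tails] = (12+1+6+7)/4 = 13/2.
By the law of total expectation,
E[X] = (5/11)·(17/2) + (6/11)·(13/2) = 163/22.

163/22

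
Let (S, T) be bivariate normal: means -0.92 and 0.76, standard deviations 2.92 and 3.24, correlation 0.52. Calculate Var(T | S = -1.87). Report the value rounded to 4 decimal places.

For a bivariate normal, Var(T | S=x) = σ_T²(1 − ρ²).
Var(T | S=-1.87) = (3.24)²·(1 − (0.52)²) = 10.4976·0.7296 = 7.6590.

7.6590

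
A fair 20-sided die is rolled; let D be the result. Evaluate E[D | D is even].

11

Given D is even, D is equally likely to be any of {2, 4, 6, 8, 10, 12, 14, 16, 18, 20}.
E[D | D is even] = (2 + 4 + 6 + 8 + 10 + 12 + 14 + 16 + 18 + 20) / 10 = 11.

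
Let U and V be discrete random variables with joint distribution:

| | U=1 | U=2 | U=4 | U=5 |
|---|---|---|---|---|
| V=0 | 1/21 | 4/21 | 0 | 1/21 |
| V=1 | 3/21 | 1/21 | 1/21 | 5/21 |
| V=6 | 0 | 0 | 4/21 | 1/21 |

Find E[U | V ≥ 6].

21/5

P(V ≥ 6) = 5/21.
Σ U·P over the event = 4·(4/21) + 5·(1/21) = 1.
E[U | V ≥ 6] = (1) / (5/21) = 21/5.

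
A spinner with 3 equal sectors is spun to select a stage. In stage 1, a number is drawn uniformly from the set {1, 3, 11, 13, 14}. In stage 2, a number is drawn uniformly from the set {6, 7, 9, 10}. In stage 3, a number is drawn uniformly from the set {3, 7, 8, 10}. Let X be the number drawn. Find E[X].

39/5

E[X | stage 1] = (1+3+11+13+14)/5 = 42/5.
E[X | stage 2] = (6+7+9+10)/4 = 8.
E[X | stage 3] = (3+7+8+10)/4 = 7.
By the law of total expectation,
E[X] = (1/3)·(42/5) + (1/3)·(8) + (1/3)·(7) = 39/5.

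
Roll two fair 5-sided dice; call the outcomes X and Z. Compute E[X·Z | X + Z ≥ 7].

31/2

P(X + Z ≥ 7) = 2/5.
Summing XZ·P(x,y) over outcomes with X + Z ≥ 7 gives 31/5.
E[X·Z | X + Z ≥ 7] = (31/5) / (2/5) = 31/2.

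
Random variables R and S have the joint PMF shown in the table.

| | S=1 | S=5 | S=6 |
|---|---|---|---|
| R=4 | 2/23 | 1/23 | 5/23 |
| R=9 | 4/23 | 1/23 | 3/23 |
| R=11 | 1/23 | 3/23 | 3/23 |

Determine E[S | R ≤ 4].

P(R ≤ 4) = 8/23.
Σ S·P over the event = 1·(2/23) + 5·(1/23) + 6·(5/23) = 37/23.
E[S | R ≤ 4] = (37/23) / (8/23) = 37/8.

37/8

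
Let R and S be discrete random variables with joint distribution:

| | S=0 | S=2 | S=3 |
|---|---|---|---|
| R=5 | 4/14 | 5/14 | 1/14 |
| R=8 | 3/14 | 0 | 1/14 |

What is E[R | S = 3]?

P(S = 3) = 1/7.
Σ R·P over the event = 5·(1/14) + 8·(1/14) = 13/14.
E[R | S = 3] = (13/14) / (1/7) = 13/2.

13/2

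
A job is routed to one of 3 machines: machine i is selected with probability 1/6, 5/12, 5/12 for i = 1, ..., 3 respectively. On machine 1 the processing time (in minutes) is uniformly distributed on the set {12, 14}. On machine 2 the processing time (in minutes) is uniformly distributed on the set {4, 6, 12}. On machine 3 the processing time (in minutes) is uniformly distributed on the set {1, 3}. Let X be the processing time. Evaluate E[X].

109/18

E[X | machine 1] = (12+14)/2 = 13.
E[X | machine 2] = (4+6+12)/3 = 22/3.
E[X | machine 3] = (1+3)/2 = 2.
E[X] = (1/6)·(13) + (5/12)·(22/3) + (5/12)·(2) = 109/18.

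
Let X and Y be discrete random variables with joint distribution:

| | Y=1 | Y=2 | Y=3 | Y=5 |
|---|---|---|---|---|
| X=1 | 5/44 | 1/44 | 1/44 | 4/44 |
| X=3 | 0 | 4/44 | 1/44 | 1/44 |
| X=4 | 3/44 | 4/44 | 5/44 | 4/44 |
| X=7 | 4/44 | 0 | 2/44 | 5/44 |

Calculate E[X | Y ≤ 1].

P(Y ≤ 1) = 3/11.
Σ X·P over the event = 1·(5/44) + 4·(3/44) + 7·(4/44) = 45/44.
E[X | Y ≤ 1] = (45/44) / (3/11) = 15/4.

15/4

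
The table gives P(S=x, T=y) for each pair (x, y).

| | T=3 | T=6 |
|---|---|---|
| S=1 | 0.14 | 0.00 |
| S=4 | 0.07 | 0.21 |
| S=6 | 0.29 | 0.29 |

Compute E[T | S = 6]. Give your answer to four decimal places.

P(S = 6) = 0.58.
Σ T·P over the event = 3·(0.29) + 6·(0.29) = 2.61.
E[T | S = 6] = (2.61) / (0.58) = 4.5000.

4.5000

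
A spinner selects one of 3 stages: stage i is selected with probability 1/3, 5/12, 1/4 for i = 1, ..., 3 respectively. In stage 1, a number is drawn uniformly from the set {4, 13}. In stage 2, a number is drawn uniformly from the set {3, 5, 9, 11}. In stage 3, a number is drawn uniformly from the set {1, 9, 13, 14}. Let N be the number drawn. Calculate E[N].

E[N | stage 1] = (4+13)/2 = 17/2.
E[N | stage 2] = (3+5+9+11)/4 = 7.
E[N | stage 3] = (1+9+13+14)/4 = 37/4.
E[N] = (1/3)·(17/2) + (5/12)·(7) + (1/4)·(37/4) = 129/16.

129/16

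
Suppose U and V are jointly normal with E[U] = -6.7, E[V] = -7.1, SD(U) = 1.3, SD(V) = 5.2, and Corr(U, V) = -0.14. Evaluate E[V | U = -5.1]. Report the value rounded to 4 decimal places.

The regression of V on U has slope ρ·σ_V/σ_U and passes through (μ_U, μ_V).
E[V | U=-5.1] = -7.1 + (-0.14)·(5.2/1.3)·(-5.1 − (-6.7)) = -7.1 + (-0.56)·(1.6) = -7.9960.

-7.9960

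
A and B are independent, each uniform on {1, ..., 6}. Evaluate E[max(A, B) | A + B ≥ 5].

74/15

P(A + B ≥ 5) = 5/6.
Summing max(A,B)·P(x,y) over outcomes with A + B ≥ 5 gives 37/9.
E[max(A, B) | A + B ≥ 5] = (37/9) / (5/6) = 74/15.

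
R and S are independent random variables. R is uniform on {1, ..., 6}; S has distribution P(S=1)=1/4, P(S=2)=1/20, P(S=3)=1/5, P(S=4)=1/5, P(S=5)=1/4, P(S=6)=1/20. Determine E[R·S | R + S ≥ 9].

731/31

P(R + S ≥ 9) = 31/120.
Summing RS·P(x,y) over outcomes with R + S ≥ 9 gives 731/120.
E[R·S | R + S ≥ 9] = (731/120) / (31/120) = 731/31.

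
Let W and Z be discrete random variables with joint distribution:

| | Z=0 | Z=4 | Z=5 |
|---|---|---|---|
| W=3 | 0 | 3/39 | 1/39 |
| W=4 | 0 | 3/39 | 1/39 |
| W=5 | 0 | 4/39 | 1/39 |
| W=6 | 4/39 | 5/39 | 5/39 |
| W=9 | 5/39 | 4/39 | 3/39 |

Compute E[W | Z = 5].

69/11

P(Z = 5) = 11/39.
Σ W·P over the event = 3·(1/39) + 4·(1/39) + 5·(1/39) + 6·(5/39) + 9·(3/39) = 23/13.
E[W | Z = 5] = (23/13) / (11/39) = 69/11.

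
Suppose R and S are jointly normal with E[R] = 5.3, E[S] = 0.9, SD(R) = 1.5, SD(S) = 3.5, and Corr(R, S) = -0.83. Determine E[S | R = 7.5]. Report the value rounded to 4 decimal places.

E[S | R=x] = μ_S + ρ(σ_S/σ_R)(x − μ_R) for jointly normal variables.
E[S | R=7.5] = 0.9 + (-0.83)·(3.5/1.5)·(7.5 − (5.3)) = 0.9 + (-1.9367)·(2.2) = -3.3607.

-3.3607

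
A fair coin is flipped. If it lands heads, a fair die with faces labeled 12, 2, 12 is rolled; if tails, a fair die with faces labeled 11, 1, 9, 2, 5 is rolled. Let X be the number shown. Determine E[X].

107/15

E[X | heads] = (12+2+12)/3 = 26/3.
E[X | tails] = (11+1+9+2+5)/5 = 28/5.
By the law of total expectation,
E[X] = (1/2)·(26/3) + (1/2)·(28/5) = 107/15.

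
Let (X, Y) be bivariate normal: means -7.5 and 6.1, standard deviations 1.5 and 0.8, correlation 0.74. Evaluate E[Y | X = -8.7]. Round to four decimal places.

E[Y | X=x] = μ_Y + ρ(σ_Y/σ_X)(x − μ_X) for jointly normal variables.
E[Y | X=-8.7] = 6.1 + (0.74)·(0.8/1.5)·(-8.7 − (-7.5)) = 6.1 + (0.39467)·(-1.2) = 5.6264.

5.6264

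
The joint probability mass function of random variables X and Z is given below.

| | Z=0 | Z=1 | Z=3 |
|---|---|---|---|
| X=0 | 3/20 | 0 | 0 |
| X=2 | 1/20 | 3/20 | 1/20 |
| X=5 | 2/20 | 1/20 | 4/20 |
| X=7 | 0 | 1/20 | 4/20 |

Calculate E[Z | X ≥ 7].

13/5

P(X ≥ 7) = 1/4.
Summing Z·P(X=x,Z=y) over the conditioning event gives 13/20.
E[Z | X ≥ 7] = (13/20) / (1/4) = 13/5.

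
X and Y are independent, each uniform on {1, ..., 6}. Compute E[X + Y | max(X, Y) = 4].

44/7

Outcomes with max(X, Y) = 4: (1,4), (2,4), (3,4), (4,1), (4,2), (4,3), (4,4), each with probability 1/36.
E[X + Y | max(X, Y) = 4] = (5 + 6 + 7 + 5 + 6 + 7 + 8) / 7 = 44/7.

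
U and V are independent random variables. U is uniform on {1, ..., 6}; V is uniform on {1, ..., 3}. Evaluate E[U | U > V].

53/12

P(U > V) = 2/3.
Summing U·P(x,y) over outcomes with U > V gives 53/18.
E[U | U > V] = (53/18) / (2/3) = 53/12.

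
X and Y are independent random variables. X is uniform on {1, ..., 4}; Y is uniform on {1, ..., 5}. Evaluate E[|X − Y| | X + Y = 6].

2

Outcomes with X + Y = 6: (1,5), (2,4), (3,3), (4,2), each with probability 1/20.
E[|X − Y| | X + Y = 6] = (4 + 2 + 0 + 2) / 4 = 2.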